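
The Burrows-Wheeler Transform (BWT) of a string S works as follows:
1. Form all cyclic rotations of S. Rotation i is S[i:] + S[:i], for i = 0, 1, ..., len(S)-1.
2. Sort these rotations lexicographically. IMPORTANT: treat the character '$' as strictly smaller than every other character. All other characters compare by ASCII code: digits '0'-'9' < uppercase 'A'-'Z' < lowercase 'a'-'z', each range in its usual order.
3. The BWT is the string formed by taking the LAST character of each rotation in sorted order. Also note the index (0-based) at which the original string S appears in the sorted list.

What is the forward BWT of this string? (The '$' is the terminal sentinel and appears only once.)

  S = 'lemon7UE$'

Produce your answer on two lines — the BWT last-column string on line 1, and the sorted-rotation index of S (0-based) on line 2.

All 9 rotations (rotation i = S[i:]+S[:i]):
  rot[0] = lemon7UE$
  rot[1] = emon7UE$l
  rot[2] = mon7UE$le
  rot[3] = on7UE$lem
  rot[4] = n7UE$lemo
  rot[5] = 7UE$lemon
  rot[6] = UE$lemon7
  rot[7] = E$lemon7U
  rot[8] = $lemon7UE
Sorted (with $ < everything):
  sorted[0] = $lemon7UE  (last char: 'E')
  sorted[1] = 7UE$lemon  (last char: 'n')
  sorted[2] = E$lemon7U  (last char: 'U')
  sorted[3] = UE$lemon7  (last char: '7')
  sorted[4] = emon7UE$l  (last char: 'l')
  sorted[5] = lemon7UE$  (last char: '$')
  sorted[6] = mon7UE$le  (last char: 'e')
  sorted[7] = n7UE$lemo  (last char: 'o')
  sorted[8] = on7UE$lem  (last char: 'm')
Last column: EnU7l$eom
Original string S is at sorted index 5

Answer: EnU7l$eom
5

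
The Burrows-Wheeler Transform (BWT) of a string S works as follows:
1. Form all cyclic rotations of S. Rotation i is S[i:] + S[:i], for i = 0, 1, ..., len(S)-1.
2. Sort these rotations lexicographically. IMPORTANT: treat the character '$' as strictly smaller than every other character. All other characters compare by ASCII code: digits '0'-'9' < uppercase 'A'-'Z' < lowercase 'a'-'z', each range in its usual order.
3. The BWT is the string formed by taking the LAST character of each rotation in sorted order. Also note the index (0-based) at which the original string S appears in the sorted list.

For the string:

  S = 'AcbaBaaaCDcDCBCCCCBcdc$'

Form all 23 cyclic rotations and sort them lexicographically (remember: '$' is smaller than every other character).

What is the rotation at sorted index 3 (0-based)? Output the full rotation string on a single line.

Answer: BaaaCDcDCBCCCCBcdc$Acba

Derivation:
All 23 rotations (rotation i = S[i:]+S[:i]):
  rot[0] = AcbaBaaaCDcDCBCCCCBcdc$
  rot[1] = cbaBaaaCDcDCBCCCCBcdc$A
  rot[2] = baBaaaCDcDCBCCCCBcdc$Ac
  rot[3] = aBaaaCDcDCBCCCCBcdc$Acb
  rot[4] = BaaaCDcDCBCCCCBcdc$Acba
  rot[5] = aaaCDcDCBCCCCBcdc$AcbaB
  rot[6] = aaCDcDCBCCCCBcdc$AcbaBa
  rot[7] = aCDcDCBCCCCBcdc$AcbaBaa
  rot[8] = CDcDCBCCCCBcdc$AcbaBaaa
  rot[9] = DcDCBCCCCBcdc$AcbaBaaaC
  rot[10] = cDCBCCCCBcdc$AcbaBaaaCD
  rot[11] = DCBCCCCBcdc$AcbaBaaaCDc
  rot[12] = CBCCCCBcdc$AcbaBaaaCDcD
  rot[13] = BCCCCBcdc$AcbaBaaaCDcDC
  rot[14] = CCCCBcdc$AcbaBaaaCDcDCB
  rot[15] = CCCBcdc$AcbaBaaaCDcDCBC
  rot[16] = CCBcdc$AcbaBaaaCDcDCBCC
  rot[17] = CBcdc$AcbaBaaaCDcDCBCCC
  rot[18] = Bcdc$AcbaBaaaCDcDCBCCCC
  rot[19] = cdc$AcbaBaaaCDcDCBCCCCB
  rot[20] = dc$AcbaBaaaCDcDCBCCCCBc
  rot[21] = c$AcbaBaaaCDcDCBCCCCBcd
  rot[22] = $AcbaBaaaCDcDCBCCCCBcdc
Sorted (with $ < everything):
  sorted[0] = $AcbaBaaaCDcDCBCCCCBcdc
  sorted[1] = AcbaBaaaCDcDCBCCCCBcdc$
  sorted[2] = BCCCCBcdc$AcbaBaaaCDcDC
  sorted[3] = BaaaCDcDCBCCCCBcdc$Acba
  sorted[4] = Bcdc$AcbaBaaaCDcDCBCCCC
  sorted[5] = CBCCCCBcdc$AcbaBaaaCDcD
  sorted[6] = CBcdc$AcbaBaaaCDcDCBCCC
  sorted[7] = CCBcdc$AcbaBaaaCDcDCBCC
  sorted[8] = CCCBcdc$AcbaBaaaCDcDCBC
  sorted[9] = CCCCBcdc$AcbaBaaaCDcDCB
  sorted[10] = CDcDCBCCCCBcdc$AcbaBaaa
  sorted[11] = DCBCCCCBcdc$AcbaBaaaCDc
  sorted[12] = DcDCBCCCCBcdc$AcbaBaaaC
  sorted[13] = aBaaaCDcDCBCCCCBcdc$Acb
  sorted[14] = aCDcDCBCCCCBcdc$AcbaBaa
  sorted[15] = aaCDcDCBCCCCBcdc$AcbaBa
  sorted[16] = aaaCDcDCBCCCCBcdc$AcbaB
  sorted[17] = baBaaaCDcDCBCCCCBcdc$Ac
  sorted[18] = c$AcbaBaaaCDcDCBCCCCBcd
  sorted[19] = cDCBCCCCBcdc$AcbaBaaaCD
  sorted[20] = cbaBaaaCDcDCBCCCCBcdc$A
  sorted[21] = cdc$AcbaBaaaCDcDCBCCCCB
  sorted[22] = dc$AcbaBaaaCDcDCBCCCCBc
sorted[3] = BaaaCDcDCBCCCCBcdc$Acba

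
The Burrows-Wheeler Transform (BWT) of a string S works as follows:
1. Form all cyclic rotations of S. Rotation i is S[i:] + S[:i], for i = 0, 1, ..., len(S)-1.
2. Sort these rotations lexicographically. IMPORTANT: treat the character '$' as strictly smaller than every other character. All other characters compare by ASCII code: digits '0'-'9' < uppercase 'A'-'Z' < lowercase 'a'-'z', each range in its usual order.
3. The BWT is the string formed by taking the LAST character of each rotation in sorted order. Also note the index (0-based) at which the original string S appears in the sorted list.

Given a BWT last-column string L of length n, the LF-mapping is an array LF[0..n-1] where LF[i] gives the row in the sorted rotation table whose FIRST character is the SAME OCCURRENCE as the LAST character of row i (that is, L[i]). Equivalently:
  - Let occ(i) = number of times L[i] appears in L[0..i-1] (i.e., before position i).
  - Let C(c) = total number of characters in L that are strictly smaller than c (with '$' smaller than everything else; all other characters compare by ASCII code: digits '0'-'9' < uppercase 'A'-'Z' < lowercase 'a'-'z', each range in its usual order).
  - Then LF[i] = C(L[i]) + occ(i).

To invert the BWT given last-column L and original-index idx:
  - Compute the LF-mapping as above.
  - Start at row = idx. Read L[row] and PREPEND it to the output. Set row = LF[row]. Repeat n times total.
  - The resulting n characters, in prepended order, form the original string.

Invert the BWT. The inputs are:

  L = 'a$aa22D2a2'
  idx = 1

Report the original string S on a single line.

Answer: 22aa2a2Da$

Derivation:
LF mapping: 6 0 7 8 1 2 5 3 9 4
Walk LF starting at row 1, prepending L[row]:
  step 1: row=1, L[1]='$', prepend. Next row=LF[1]=0
  step 2: row=0, L[0]='a', prepend. Next row=LF[0]=6
  step 3: row=6, L[6]='D', prepend. Next row=LF[6]=5
  step 4: row=5, L[5]='2', prepend. Next row=LF[5]=2
  step 5: row=2, L[2]='a', prepend. Next row=LF[2]=7
  step 6: row=7, L[7]='2', prepend. Next row=LF[7]=3
  step 7: row=3, L[3]='a', prepend. Next row=LF[3]=8
  step 8: row=8, L[8]='a', prepend. Next row=LF[8]=9
  step 9: row=9, L[9]='2', prepend. Next row=LF[9]=4
  step 10: row=4, L[4]='2', prepend. Next row=LF[4]=1
Reversed output: 22aa2a2Da$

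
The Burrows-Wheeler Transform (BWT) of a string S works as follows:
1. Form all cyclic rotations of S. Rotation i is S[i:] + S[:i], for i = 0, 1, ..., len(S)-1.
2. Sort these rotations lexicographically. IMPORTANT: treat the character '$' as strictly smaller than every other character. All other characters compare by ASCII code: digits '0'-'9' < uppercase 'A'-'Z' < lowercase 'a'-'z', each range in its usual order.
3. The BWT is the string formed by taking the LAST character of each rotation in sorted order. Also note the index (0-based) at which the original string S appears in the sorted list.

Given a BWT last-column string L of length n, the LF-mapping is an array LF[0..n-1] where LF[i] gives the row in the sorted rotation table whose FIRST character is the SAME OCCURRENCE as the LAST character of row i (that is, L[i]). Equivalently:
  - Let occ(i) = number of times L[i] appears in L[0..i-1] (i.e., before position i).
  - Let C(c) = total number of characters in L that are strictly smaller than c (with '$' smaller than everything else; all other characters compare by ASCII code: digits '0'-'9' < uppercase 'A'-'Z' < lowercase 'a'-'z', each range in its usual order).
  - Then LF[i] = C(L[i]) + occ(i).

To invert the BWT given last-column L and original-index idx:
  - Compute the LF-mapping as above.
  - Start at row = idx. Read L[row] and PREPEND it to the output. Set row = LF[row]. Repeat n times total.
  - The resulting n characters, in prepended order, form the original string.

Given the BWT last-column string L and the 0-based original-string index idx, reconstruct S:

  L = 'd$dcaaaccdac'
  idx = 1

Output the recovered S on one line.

LF mapping: 9 0 10 5 1 2 3 6 7 11 4 8
Walk LF starting at row 1, prepending L[row]:
  step 1: row=1, L[1]='$', prepend. Next row=LF[1]=0
  step 2: row=0, L[0]='d', prepend. Next row=LF[0]=9
  step 3: row=9, L[9]='d', prepend. Next row=LF[9]=11
  step 4: row=11, L[11]='c', prepend. Next row=LF[11]=8
  step 5: row=8, L[8]='c', prepend. Next row=LF[8]=7
  step 6: row=7, L[7]='c', prepend. Next row=LF[7]=6
  step 7: row=6, L[6]='a', prepend. Next row=LF[6]=3
  step 8: row=3, L[3]='c', prepend. Next row=LF[3]=5
  step 9: row=5, L[5]='a', prepend. Next row=LF[5]=2
  step 10: row=2, L[2]='d', prepend. Next row=LF[2]=10
  step 11: row=10, L[10]='a', prepend. Next row=LF[10]=4
  step 12: row=4, L[4]='a', prepend. Next row=LF[4]=1
Reversed output: aadacacccdd$

Answer: aadacacccdd$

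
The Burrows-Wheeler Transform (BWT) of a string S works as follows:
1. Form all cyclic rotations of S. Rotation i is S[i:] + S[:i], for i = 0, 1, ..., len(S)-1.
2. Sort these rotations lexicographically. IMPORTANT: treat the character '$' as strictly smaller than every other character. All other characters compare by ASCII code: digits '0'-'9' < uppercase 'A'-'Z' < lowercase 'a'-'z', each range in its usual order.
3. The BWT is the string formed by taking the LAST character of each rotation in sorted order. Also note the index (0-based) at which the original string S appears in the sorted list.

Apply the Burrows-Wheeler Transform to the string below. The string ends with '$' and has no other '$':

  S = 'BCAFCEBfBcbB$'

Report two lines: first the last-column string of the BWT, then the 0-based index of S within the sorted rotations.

Answer: BCb$fEBFCAcBB
3

Derivation:
All 13 rotations (rotation i = S[i:]+S[:i]):
  rot[0] = BCAFCEBfBcbB$
  rot[1] = CAFCEBfBcbB$B
  rot[2] = AFCEBfBcbB$BC
  rot[3] = FCEBfBcbB$BCA
  rot[4] = CEBfBcbB$BCAF
  rot[5] = EBfBcbB$BCAFC
  rot[6] = BfBcbB$BCAFCE
  rot[7] = fBcbB$BCAFCEB
  rot[8] = BcbB$BCAFCEBf
  rot[9] = cbB$BCAFCEBfB
  rot[10] = bB$BCAFCEBfBc
  rot[11] = B$BCAFCEBfBcb
  rot[12] = $BCAFCEBfBcbB
Sorted (with $ < everything):
  sorted[0] = $BCAFCEBfBcbB  (last char: 'B')
  sorted[1] = AFCEBfBcbB$BC  (last char: 'C')
  sorted[2] = B$BCAFCEBfBcb  (last char: 'b')
  sorted[3] = BCAFCEBfBcbB$  (last char: '$')
  sorted[4] = BcbB$BCAFCEBf  (last char: 'f')
  sorted[5] = BfBcbB$BCAFCE  (last char: 'E')
  sorted[6] = CAFCEBfBcbB$B  (last char: 'B')
  sorted[7] = CEBfBcbB$BCAF  (last char: 'F')
  sorted[8] = EBfBcbB$BCAFC  (last char: 'C')
  sorted[9] = FCEBfBcbB$BCA  (last char: 'A')
  sorted[10] = bB$BCAFCEBfBc  (last char: 'c')
  sorted[11] = cbB$BCAFCEBfB  (last char: 'B')
  sorted[12] = fBcbB$BCAFCEB  (last char: 'B')
Last column: BCb$fEBFCAcBB
Original string S is at sorted index 3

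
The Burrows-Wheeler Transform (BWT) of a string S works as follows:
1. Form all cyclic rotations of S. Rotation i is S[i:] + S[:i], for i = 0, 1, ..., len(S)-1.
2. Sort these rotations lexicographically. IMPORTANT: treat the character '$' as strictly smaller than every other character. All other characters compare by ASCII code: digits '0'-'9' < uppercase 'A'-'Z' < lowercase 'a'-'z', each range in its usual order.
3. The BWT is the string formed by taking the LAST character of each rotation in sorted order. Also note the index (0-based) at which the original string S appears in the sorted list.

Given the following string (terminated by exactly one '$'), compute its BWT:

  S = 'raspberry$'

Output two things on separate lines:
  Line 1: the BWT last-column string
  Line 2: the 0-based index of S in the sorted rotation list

Answer: yrpbs$erar
5

Derivation:
All 10 rotations (rotation i = S[i:]+S[:i]):
  rot[0] = raspberry$
  rot[1] = aspberry$r
  rot[2] = spberry$ra
  rot[3] = pberry$ras
  rot[4] = berry$rasp
  rot[5] = erry$raspb
  rot[6] = rry$raspbe
  rot[7] = ry$raspber
  rot[8] = y$raspberr
  rot[9] = $raspberry
Sorted (with $ < everything):
  sorted[0] = $raspberry  (last char: 'y')
  sorted[1] = aspberry$r  (last char: 'r')
  sorted[2] = berry$rasp  (last char: 'p')
  sorted[3] = erry$raspb  (last char: 'b')
  sorted[4] = pberry$ras  (last char: 's')
  sorted[5] = raspberry$  (last char: '$')
  sorted[6] = rry$raspbe  (last char: 'e')
  sorted[7] = ry$raspber  (last char: 'r')
  sorted[8] = spberry$ra  (last char: 'a')
  sorted[9] = y$raspberr  (last char: 'r')
Last column: yrpbs$erar
Original string S is at sorted index 5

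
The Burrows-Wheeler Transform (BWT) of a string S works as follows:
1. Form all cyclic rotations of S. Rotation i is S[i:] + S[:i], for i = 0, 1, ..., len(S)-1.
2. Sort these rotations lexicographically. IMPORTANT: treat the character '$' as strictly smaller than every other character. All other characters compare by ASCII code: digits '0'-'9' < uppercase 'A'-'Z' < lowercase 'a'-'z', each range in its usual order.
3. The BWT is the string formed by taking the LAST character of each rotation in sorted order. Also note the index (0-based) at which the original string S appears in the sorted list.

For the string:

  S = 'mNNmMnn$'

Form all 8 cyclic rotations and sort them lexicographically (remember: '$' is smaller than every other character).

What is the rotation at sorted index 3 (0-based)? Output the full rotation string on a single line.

All 8 rotations (rotation i = S[i:]+S[:i]):
  rot[0] = mNNmMnn$
  rot[1] = NNmMnn$m
  rot[2] = NmMnn$mN
  rot[3] = mMnn$mNN
  rot[4] = Mnn$mNNm
  rot[5] = nn$mNNmM
  rot[6] = n$mNNmMn
  rot[7] = $mNNmMnn
Sorted (with $ < everything):
  sorted[0] = $mNNmMnn
  sorted[1] = Mnn$mNNm
  sorted[2] = NNmMnn$m
  sorted[3] = NmMnn$mN
  sorted[4] = mMnn$mNN
  sorted[5] = mNNmMnn$
  sorted[6] = n$mNNmMn
  sorted[7] = nn$mNNmM
sorted[3] = NmMnn$mN

Answer: NmMnn$mN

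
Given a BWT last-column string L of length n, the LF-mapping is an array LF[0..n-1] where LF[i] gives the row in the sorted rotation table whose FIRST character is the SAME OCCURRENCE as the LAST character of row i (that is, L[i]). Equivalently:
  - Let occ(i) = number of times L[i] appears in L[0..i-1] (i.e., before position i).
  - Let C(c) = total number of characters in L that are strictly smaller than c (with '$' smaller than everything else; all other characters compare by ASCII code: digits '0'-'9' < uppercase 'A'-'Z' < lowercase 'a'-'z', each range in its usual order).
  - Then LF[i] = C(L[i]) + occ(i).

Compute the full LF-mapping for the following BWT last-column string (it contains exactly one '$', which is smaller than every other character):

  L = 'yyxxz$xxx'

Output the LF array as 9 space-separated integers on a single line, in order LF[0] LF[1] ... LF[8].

Answer: 6 7 1 2 8 0 3 4 5

Derivation:
Char counts: '$':1, 'x':5, 'y':2, 'z':1
C (first-col start): C('$')=0, C('x')=1, C('y')=6, C('z')=8
L[0]='y': occ=0, LF[0]=C('y')+0=6+0=6
L[1]='y': occ=1, LF[1]=C('y')+1=6+1=7
L[2]='x': occ=0, LF[2]=C('x')+0=1+0=1
L[3]='x': occ=1, LF[3]=C('x')+1=1+1=2
L[4]='z': occ=0, LF[4]=C('z')+0=8+0=8
L[5]='$': occ=0, LF[5]=C('$')+0=0+0=0
L[6]='x': occ=2, LF[6]=C('x')+2=1+2=3
L[7]='x': occ=3, LF[7]=C('x')+3=1+3=4
L[8]='x': occ=4, LF[8]=C('x')+4=1+4=5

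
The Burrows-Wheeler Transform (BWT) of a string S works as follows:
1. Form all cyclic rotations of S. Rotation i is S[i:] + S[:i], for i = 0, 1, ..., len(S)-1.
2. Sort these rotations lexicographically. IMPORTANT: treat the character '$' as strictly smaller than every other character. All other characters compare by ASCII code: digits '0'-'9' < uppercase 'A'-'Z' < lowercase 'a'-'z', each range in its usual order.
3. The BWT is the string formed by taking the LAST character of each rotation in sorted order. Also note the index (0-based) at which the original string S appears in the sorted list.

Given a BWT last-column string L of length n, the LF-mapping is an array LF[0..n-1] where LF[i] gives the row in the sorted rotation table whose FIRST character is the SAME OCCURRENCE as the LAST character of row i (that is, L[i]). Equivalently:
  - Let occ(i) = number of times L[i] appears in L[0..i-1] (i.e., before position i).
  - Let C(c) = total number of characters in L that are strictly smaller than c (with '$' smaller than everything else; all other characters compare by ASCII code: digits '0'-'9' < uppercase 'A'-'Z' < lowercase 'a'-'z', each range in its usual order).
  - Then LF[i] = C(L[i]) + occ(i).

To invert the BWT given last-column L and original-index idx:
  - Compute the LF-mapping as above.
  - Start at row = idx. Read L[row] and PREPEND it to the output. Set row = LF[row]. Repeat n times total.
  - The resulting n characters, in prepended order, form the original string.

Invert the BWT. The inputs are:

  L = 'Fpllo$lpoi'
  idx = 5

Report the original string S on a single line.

Answer: lollipopF$

Derivation:
LF mapping: 1 8 3 4 6 0 5 9 7 2
Walk LF starting at row 5, prepending L[row]:
  step 1: row=5, L[5]='$', prepend. Next row=LF[5]=0
  step 2: row=0, L[0]='F', prepend. Next row=LF[0]=1
  step 3: row=1, L[1]='p', prepend. Next row=LF[1]=8
  step 4: row=8, L[8]='o', prepend. Next row=LF[8]=7
  step 5: row=7, L[7]='p', prepend. Next row=LF[7]=9
  step 6: row=9, L[9]='i', prepend. Next row=LF[9]=2
  step 7: row=2, L[2]='l', prepend. Next row=LF[2]=3
  step 8: row=3, L[3]='l', prepend. Next row=LF[3]=4
  step 9: row=4, L[4]='o', prepend. Next row=LF[4]=6
  step 10: row=6, L[6]='l', prepend. Next row=LF[6]=5
Reversed output: lollipopF$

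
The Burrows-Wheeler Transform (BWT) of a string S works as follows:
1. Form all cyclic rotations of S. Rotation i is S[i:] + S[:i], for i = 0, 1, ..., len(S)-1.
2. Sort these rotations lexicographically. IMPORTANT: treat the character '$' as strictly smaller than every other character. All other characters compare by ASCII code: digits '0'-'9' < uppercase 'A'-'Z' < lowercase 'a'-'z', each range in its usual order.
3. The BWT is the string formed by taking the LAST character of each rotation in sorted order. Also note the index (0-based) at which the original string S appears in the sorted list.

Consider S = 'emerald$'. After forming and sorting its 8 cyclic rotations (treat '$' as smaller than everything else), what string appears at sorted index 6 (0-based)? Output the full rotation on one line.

All 8 rotations (rotation i = S[i:]+S[:i]):
  rot[0] = emerald$
  rot[1] = merald$e
  rot[2] = erald$em
  rot[3] = rald$eme
  rot[4] = ald$emer
  rot[5] = ld$emera
  rot[6] = d$emeral
  rot[7] = $emerald
Sorted (with $ < everything):
  sorted[0] = $emerald
  sorted[1] = ald$emer
  sorted[2] = d$emeral
  sorted[3] = emerald$
  sorted[4] = erald$em
  sorted[5] = ld$emera
  sorted[6] = merald$e
  sorted[7] = rald$eme
sorted[6] = merald$e

Answer: merald$e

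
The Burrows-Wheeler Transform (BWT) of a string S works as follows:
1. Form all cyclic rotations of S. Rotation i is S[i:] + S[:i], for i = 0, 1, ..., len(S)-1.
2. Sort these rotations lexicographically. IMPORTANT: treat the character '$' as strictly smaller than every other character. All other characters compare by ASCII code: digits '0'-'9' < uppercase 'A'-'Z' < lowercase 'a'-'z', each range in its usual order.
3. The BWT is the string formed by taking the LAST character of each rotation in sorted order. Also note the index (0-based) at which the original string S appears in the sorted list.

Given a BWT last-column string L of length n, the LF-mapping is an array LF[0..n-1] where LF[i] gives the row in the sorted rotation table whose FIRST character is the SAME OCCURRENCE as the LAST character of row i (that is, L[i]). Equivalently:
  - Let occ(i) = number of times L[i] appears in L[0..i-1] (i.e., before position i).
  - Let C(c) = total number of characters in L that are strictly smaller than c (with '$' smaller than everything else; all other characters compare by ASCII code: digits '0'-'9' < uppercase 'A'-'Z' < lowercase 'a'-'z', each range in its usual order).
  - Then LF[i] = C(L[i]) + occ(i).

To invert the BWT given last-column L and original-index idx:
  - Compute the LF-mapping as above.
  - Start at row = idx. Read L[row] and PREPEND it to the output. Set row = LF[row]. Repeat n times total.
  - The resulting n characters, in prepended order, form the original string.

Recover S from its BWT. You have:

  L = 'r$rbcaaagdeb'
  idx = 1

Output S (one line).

LF mapping: 10 0 11 4 6 1 2 3 9 7 8 5
Walk LF starting at row 1, prepending L[row]:
  step 1: row=1, L[1]='$', prepend. Next row=LF[1]=0
  step 2: row=0, L[0]='r', prepend. Next row=LF[0]=10
  step 3: row=10, L[10]='e', prepend. Next row=LF[10]=8
  step 4: row=8, L[8]='g', prepend. Next row=LF[8]=9
  step 5: row=9, L[9]='d', prepend. Next row=LF[9]=7
  step 6: row=7, L[7]='a', prepend. Next row=LF[7]=3
  step 7: row=3, L[3]='b', prepend. Next row=LF[3]=4
  step 8: row=4, L[4]='c', prepend. Next row=LF[4]=6
  step 9: row=6, L[6]='a', prepend. Next row=LF[6]=2
  step 10: row=2, L[2]='r', prepend. Next row=LF[2]=11
  step 11: row=11, L[11]='b', prepend. Next row=LF[11]=5
  step 12: row=5, L[5]='a', prepend. Next row=LF[5]=1
Reversed output: abracbadger$

Answer: abracbadger$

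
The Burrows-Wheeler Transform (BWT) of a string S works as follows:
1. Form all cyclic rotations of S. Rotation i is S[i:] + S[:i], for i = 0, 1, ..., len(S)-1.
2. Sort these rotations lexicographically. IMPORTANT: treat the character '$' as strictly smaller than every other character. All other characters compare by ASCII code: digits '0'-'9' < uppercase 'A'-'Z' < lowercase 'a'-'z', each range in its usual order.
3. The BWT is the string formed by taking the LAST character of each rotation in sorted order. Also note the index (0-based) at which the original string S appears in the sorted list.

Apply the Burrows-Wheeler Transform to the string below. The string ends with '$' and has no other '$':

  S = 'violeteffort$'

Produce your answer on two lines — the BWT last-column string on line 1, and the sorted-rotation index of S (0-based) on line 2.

All 13 rotations (rotation i = S[i:]+S[:i]):
  rot[0] = violeteffort$
  rot[1] = ioleteffort$v
  rot[2] = oleteffort$vi
  rot[3] = leteffort$vio
  rot[4] = eteffort$viol
  rot[5] = teffort$viole
  rot[6] = effort$violet
  rot[7] = ffort$violete
  rot[8] = fort$violetef
  rot[9] = ort$violeteff
  rot[10] = rt$violeteffo
  rot[11] = t$violeteffor
  rot[12] = $violeteffort
Sorted (with $ < everything):
  sorted[0] = $violeteffort  (last char: 't')
  sorted[1] = effort$violet  (last char: 't')
  sorted[2] = eteffort$viol  (last char: 'l')
  sorted[3] = ffort$violete  (last char: 'e')
  sorted[4] = fort$violetef  (last char: 'f')
  sorted[5] = ioleteffort$v  (last char: 'v')
  sorted[6] = leteffort$vio  (last char: 'o')
  sorted[7] = oleteffort$vi  (last char: 'i')
  sorted[8] = ort$violeteff  (last char: 'f')
  sorted[9] = rt$violeteffo  (last char: 'o')
  sorted[10] = t$violeteffor  (last char: 'r')
  sorted[11] = teffort$viole  (last char: 'e')
  sorted[12] = violeteffort$  (last char: '$')
Last column: ttlefvoifore$
Original string S is at sorted index 12

Answer: ttlefvoifore$
12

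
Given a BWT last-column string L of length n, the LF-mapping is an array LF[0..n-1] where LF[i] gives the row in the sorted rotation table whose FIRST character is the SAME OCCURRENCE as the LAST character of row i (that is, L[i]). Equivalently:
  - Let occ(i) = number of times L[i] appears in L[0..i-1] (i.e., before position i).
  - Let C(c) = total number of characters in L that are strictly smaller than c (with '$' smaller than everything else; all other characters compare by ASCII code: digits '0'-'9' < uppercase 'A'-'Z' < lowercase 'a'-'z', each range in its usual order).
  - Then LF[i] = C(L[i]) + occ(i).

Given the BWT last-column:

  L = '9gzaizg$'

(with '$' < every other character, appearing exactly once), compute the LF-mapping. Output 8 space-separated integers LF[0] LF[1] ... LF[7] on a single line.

Char counts: '$':1, '9':1, 'a':1, 'g':2, 'i':1, 'z':2
C (first-col start): C('$')=0, C('9')=1, C('a')=2, C('g')=3, C('i')=5, C('z')=6
L[0]='9': occ=0, LF[0]=C('9')+0=1+0=1
L[1]='g': occ=0, LF[1]=C('g')+0=3+0=3
L[2]='z': occ=0, LF[2]=C('z')+0=6+0=6
L[3]='a': occ=0, LF[3]=C('a')+0=2+0=2
L[4]='i': occ=0, LF[4]=C('i')+0=5+0=5
L[5]='z': occ=1, LF[5]=C('z')+1=6+1=7
L[6]='g': occ=1, LF[6]=C('g')+1=3+1=4
L[7]='$': occ=0, LF[7]=C('$')+0=0+0=0

Answer: 1 3 6 2 5 7 4 0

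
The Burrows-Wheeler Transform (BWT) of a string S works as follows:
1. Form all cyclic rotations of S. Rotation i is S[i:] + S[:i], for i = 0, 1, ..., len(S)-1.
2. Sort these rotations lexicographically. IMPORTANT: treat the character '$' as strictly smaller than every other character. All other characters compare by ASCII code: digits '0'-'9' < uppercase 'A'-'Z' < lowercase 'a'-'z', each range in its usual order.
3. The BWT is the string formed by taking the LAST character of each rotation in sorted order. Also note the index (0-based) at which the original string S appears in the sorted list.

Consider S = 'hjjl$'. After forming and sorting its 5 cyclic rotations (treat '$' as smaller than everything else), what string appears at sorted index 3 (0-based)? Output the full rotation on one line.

All 5 rotations (rotation i = S[i:]+S[:i]):
  rot[0] = hjjl$
  rot[1] = jjl$h
  rot[2] = jl$hj
  rot[3] = l$hjj
  rot[4] = $hjjl
Sorted (with $ < everything):
  sorted[0] = $hjjl
  sorted[1] = hjjl$
  sorted[2] = jjl$h
  sorted[3] = jl$hj
  sorted[4] = l$hjj
sorted[3] = jl$hj

Answer: jl$hj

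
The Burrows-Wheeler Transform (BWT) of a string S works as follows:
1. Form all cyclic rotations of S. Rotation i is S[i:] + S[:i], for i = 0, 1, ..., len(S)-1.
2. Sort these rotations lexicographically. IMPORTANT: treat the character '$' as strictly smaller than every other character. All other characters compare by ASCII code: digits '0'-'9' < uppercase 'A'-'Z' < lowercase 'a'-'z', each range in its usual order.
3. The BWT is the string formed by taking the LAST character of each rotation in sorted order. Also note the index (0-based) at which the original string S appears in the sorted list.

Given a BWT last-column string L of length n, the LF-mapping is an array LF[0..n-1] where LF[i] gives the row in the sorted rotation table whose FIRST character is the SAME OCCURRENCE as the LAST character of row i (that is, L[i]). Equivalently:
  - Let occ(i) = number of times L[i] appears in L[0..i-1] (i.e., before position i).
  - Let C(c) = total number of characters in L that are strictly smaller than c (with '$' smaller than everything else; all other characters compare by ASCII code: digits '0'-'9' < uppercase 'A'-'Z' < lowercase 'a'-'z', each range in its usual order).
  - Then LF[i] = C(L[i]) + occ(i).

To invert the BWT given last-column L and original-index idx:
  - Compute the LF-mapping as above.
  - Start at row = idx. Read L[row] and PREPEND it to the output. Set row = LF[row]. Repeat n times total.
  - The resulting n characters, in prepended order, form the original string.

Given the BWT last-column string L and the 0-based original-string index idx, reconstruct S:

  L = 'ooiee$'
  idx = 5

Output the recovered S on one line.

Answer: oeieo$

Derivation:
LF mapping: 4 5 3 1 2 0
Walk LF starting at row 5, prepending L[row]:
  step 1: row=5, L[5]='$', prepend. Next row=LF[5]=0
  step 2: row=0, L[0]='o', prepend. Next row=LF[0]=4
  step 3: row=4, L[4]='e', prepend. Next row=LF[4]=2
  step 4: row=2, L[2]='i', prepend. Next row=LF[2]=3
  step 5: row=3, L[3]='e', prepend. Next row=LF[3]=1
  step 6: row=1, L[1]='o', prepend. Next row=LF[1]=5
Reversed output: oeieo$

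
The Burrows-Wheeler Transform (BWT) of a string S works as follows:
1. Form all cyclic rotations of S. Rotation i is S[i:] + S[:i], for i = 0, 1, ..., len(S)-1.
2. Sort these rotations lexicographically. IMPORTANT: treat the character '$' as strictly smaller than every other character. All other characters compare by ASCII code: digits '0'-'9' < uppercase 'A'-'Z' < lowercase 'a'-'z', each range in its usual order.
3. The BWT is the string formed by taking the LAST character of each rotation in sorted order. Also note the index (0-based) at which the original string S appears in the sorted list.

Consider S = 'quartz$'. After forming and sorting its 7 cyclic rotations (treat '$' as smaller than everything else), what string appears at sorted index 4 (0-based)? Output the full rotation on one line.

Answer: tz$quar

Derivation:
All 7 rotations (rotation i = S[i:]+S[:i]):
  rot[0] = quartz$
  rot[1] = uartz$q
  rot[2] = artz$qu
  rot[3] = rtz$qua
  rot[4] = tz$quar
  rot[5] = z$quart
  rot[6] = $quartz
Sorted (with $ < everything):
  sorted[0] = $quartz
  sorted[1] = artz$qu
  sorted[2] = quartz$
  sorted[3] = rtz$qua
  sorted[4] = tz$quar
  sorted[5] = uartz$q
  sorted[6] = z$quart
sorted[4] = tz$quar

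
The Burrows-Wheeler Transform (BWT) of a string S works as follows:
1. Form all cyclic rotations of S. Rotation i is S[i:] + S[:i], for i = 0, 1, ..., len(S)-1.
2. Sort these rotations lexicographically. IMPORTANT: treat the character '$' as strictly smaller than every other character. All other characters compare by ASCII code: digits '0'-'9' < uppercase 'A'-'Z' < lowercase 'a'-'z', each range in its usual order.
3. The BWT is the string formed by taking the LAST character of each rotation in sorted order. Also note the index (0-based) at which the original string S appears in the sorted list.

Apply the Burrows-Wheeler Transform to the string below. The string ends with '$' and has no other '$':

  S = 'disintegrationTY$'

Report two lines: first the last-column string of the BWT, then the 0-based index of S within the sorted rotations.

All 17 rotations (rotation i = S[i:]+S[:i]):
  rot[0] = disintegrationTY$
  rot[1] = isintegrationTY$d
  rot[2] = sintegrationTY$di
  rot[3] = integrationTY$dis
  rot[4] = ntegrationTY$disi
  rot[5] = tegrationTY$disin
  rot[6] = egrationTY$disint
  rot[7] = grationTY$disinte
  rot[8] = rationTY$disinteg
  rot[9] = ationTY$disintegr
  rot[10] = tionTY$disintegra
  rot[11] = ionTY$disintegrat
  rot[12] = onTY$disintegrati
  rot[13] = nTY$disintegratio
  rot[14] = TY$disintegration
  rot[15] = Y$disintegrationT
  rot[16] = $disintegrationTY
Sorted (with $ < everything):
  sorted[0] = $disintegrationTY  (last char: 'Y')
  sorted[1] = TY$disintegration  (last char: 'n')
  sorted[2] = Y$disintegrationT  (last char: 'T')
  sorted[3] = ationTY$disintegr  (last char: 'r')
  sorted[4] = disintegrationTY$  (last char: '$')
  sorted[5] = egrationTY$disint  (last char: 't')
  sorted[6] = grationTY$disinte  (last char: 'e')
  sorted[7] = integrationTY$dis  (last char: 's')
  sorted[8] = ionTY$disintegrat  (last char: 't')
  sorted[9] = isintegrationTY$d  (last char: 'd')
  sorted[10] = nTY$disintegratio  (last char: 'o')
  sorted[11] = ntegrationTY$disi  (last char: 'i')
  sorted[12] = onTY$disintegrati  (last char: 'i')
  sorted[13] = rationTY$disinteg  (last char: 'g')
  sorted[14] = sintegrationTY$di  (last char: 'i')
  sorted[15] = tegrationTY$disin  (last char: 'n')
  sorted[16] = tionTY$disintegra  (last char: 'a')
Last column: YnTr$testdoiigina
Original string S is at sorted index 4

Answer: YnTr$testdoiigina
4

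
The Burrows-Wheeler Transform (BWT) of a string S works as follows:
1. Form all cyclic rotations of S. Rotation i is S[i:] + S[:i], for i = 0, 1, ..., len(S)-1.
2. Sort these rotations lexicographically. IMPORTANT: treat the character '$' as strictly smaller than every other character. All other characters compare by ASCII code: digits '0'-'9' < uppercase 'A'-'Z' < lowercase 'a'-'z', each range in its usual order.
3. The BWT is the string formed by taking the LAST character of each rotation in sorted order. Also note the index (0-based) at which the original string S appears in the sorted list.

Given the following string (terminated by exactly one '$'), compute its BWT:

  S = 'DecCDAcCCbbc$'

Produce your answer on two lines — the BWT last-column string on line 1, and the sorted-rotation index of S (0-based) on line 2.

Answer: cDccCC$CbbAeD
6

Derivation:
All 13 rotations (rotation i = S[i:]+S[:i]):
  rot[0] = DecCDAcCCbbc$
  rot[1] = ecCDAcCCbbc$D
  rot[2] = cCDAcCCbbc$De
  rot[3] = CDAcCCbbc$Dec
  rot[4] = DAcCCbbc$DecC
  rot[5] = AcCCbbc$DecCD
  rot[6] = cCCbbc$DecCDA
  rot[7] = CCbbc$DecCDAc
  rot[8] = Cbbc$DecCDAcC
  rot[9] = bbc$DecCDAcCC
  rot[10] = bc$DecCDAcCCb
  rot[11] = c$DecCDAcCCbb
  rot[12] = $DecCDAcCCbbc
Sorted (with $ < everything):
  sorted[0] = $DecCDAcCCbbc  (last char: 'c')
  sorted[1] = AcCCbbc$DecCD  (last char: 'D')
  sorted[2] = CCbbc$DecCDAc  (last char: 'c')
  sorted[3] = CDAcCCbbc$Dec  (last char: 'c')
  sorted[4] = Cbbc$DecCDAcC  (last char: 'C')
  sorted[5] = DAcCCbbc$DecC  (last char: 'C')
  sorted[6] = DecCDAcCCbbc$  (last char: '$')
  sorted[7] = bbc$DecCDAcCC  (last char: 'C')
  sorted[8] = bc$DecCDAcCCb  (last char: 'b')
  sorted[9] = c$DecCDAcCCbb  (last char: 'b')
  sorted[10] = cCCbbc$DecCDA  (last char: 'A')
  sorted[11] = cCDAcCCbbc$De  (last char: 'e')
  sorted[12] = ecCDAcCCbbc$D  (last char: 'D')
Last column: cDccCC$CbbAeD
Original string S is at sorted index 6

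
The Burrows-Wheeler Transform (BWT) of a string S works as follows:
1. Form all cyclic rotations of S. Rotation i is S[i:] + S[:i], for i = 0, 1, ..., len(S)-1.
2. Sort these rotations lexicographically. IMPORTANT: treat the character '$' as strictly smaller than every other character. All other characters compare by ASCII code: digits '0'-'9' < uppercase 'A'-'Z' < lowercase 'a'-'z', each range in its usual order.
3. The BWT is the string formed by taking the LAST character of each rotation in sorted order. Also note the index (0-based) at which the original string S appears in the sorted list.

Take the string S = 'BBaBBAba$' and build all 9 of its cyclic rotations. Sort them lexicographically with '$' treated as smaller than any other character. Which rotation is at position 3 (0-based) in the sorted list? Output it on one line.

All 9 rotations (rotation i = S[i:]+S[:i]):
  rot[0] = BBaBBAba$
  rot[1] = BaBBAba$B
  rot[2] = aBBAba$BB
  rot[3] = BBAba$BBa
  rot[4] = BAba$BBaB
  rot[5] = Aba$BBaBB
  rot[6] = ba$BBaBBA
  rot[7] = a$BBaBBAb
  rot[8] = $BBaBBAba
Sorted (with $ < everything):
  sorted[0] = $BBaBBAba
  sorted[1] = Aba$BBaBB
  sorted[2] = BAba$BBaB
  sorted[3] = BBAba$BBa
  sorted[4] = BBaBBAba$
  sorted[5] = BaBBAba$B
  sorted[6] = a$BBaBBAb
  sorted[7] = aBBAba$BB
  sorted[8] = ba$BBaBBA
sorted[3] = BBAba$BBa

Answer: BBAba$BBa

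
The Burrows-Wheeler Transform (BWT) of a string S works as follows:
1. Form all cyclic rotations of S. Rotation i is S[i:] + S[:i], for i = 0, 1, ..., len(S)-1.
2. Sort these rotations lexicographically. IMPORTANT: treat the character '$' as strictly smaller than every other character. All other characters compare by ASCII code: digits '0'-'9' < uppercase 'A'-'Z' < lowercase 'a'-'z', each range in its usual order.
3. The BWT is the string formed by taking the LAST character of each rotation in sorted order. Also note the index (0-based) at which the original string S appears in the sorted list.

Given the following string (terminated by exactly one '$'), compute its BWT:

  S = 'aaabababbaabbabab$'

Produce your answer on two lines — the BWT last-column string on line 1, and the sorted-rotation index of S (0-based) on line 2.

All 18 rotations (rotation i = S[i:]+S[:i]):
  rot[0] = aaabababbaabbabab$
  rot[1] = aabababbaabbabab$a
  rot[2] = abababbaabbabab$aa
  rot[3] = bababbaabbabab$aaa
  rot[4] = ababbaabbabab$aaab
  rot[5] = babbaabbabab$aaaba
  rot[6] = abbaabbabab$aaabab
  rot[7] = bbaabbabab$aaababa
  rot[8] = baabbabab$aaababab
  rot[9] = aabbabab$aaabababb
  rot[10] = abbabab$aaabababba
  rot[11] = bbabab$aaabababbaa
  rot[12] = babab$aaabababbaab
  rot[13] = abab$aaabababbaabb
  rot[14] = bab$aaabababbaabba
  rot[15] = ab$aaabababbaabbab
  rot[16] = b$aaabababbaabbaba
  rot[17] = $aaabababbaabbabab
Sorted (with $ < everything):
  sorted[0] = $aaabababbaabbabab  (last char: 'b')
  sorted[1] = aaabababbaabbabab$  (last char: '$')
  sorted[2] = aabababbaabbabab$a  (last char: 'a')
  sorted[3] = aabbabab$aaabababb  (last char: 'b')
  sorted[4] = ab$aaabababbaabbab  (last char: 'b')
  sorted[5] = abab$aaabababbaabb  (last char: 'b')
  sorted[6] = abababbaabbabab$aa  (last char: 'a')
  sorted[7] = ababbaabbabab$aaab  (last char: 'b')
  sorted[8] = abbaabbabab$aaabab  (last char: 'b')
  sorted[9] = abbabab$aaabababba  (last char: 'a')
  sorted[10] = b$aaabababbaabbaba  (last char: 'a')
  sorted[11] = baabbabab$aaababab  (last char: 'b')
  sorted[12] = bab$aaabababbaabba  (last char: 'a')
  sorted[13] = babab$aaabababbaab  (last char: 'b')
  sorted[14] = bababbaabbabab$aaa  (last char: 'a')
  sorted[15] = babbaabbabab$aaaba  (last char: 'a')
  sorted[16] = bbaabbabab$aaababa  (last char: 'a')
  sorted[17] = bbabab$aaabababbaa  (last char: 'a')
Last column: b$abbbabbaababaaaa
Original string S is at sorted index 1

Answer: b$abbbabbaababaaaa
1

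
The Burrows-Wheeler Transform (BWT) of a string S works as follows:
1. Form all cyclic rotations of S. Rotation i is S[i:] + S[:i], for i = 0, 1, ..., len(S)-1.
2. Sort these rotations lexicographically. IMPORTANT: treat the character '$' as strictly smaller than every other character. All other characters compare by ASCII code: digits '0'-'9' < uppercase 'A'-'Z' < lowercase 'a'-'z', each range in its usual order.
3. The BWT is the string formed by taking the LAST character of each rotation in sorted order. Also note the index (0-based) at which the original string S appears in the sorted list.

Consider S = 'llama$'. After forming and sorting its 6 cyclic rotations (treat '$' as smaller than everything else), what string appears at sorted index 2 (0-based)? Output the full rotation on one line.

Answer: ama$ll

Derivation:
All 6 rotations (rotation i = S[i:]+S[:i]):
  rot[0] = llama$
  rot[1] = lama$l
  rot[2] = ama$ll
  rot[3] = ma$lla
  rot[4] = a$llam
  rot[5] = $llama
Sorted (with $ < everything):
  sorted[0] = $llama
  sorted[1] = a$llam
  sorted[2] = ama$ll
  sorted[3] = lama$l
  sorted[4] = llama$
  sorted[5] = ma$lla
sorted[2] = ama$ll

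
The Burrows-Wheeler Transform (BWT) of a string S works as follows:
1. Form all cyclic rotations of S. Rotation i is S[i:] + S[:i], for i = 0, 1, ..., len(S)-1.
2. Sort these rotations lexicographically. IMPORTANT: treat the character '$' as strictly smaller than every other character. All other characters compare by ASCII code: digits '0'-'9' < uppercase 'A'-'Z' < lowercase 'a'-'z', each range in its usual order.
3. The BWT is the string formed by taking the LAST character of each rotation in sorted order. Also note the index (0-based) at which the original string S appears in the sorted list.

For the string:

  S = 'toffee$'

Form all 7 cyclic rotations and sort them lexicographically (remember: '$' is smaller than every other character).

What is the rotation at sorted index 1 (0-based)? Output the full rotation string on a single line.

All 7 rotations (rotation i = S[i:]+S[:i]):
  rot[0] = toffee$
  rot[1] = offee$t
  rot[2] = ffee$to
  rot[3] = fee$tof
  rot[4] = ee$toff
  rot[5] = e$toffe
  rot[6] = $toffee
Sorted (with $ < everything):
  sorted[0] = $toffee
  sorted[1] = e$toffe
  sorted[2] = ee$toff
  sorted[3] = fee$tof
  sorted[4] = ffee$to
  sorted[5] = offee$t
  sorted[6] = toffee$
sorted[1] = e$toffe

Answer: e$toffe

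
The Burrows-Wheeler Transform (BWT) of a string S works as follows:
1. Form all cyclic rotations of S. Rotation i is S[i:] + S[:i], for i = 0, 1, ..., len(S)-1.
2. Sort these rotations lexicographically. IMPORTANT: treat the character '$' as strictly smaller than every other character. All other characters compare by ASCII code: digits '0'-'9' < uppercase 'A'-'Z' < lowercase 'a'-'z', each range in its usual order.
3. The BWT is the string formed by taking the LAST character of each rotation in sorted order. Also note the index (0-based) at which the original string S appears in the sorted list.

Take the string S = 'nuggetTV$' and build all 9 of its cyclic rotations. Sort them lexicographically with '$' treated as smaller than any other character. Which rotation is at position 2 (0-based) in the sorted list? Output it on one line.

All 9 rotations (rotation i = S[i:]+S[:i]):
  rot[0] = nuggetTV$
  rot[1] = uggetTV$n
  rot[2] = ggetTV$nu
  rot[3] = getTV$nug
  rot[4] = etTV$nugg
  rot[5] = tTV$nugge
  rot[6] = TV$nugget
  rot[7] = V$nuggetT
  rot[8] = $nuggetTV
Sorted (with $ < everything):
  sorted[0] = $nuggetTV
  sorted[1] = TV$nugget
  sorted[2] = V$nuggetT
  sorted[3] = etTV$nugg
  sorted[4] = getTV$nug
  sorted[5] = ggetTV$nu
  sorted[6] = nuggetTV$
  sorted[7] = tTV$nugge
  sorted[8] = uggetTV$n
sorted[2] = V$nuggetT

Answer: V$nuggetT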